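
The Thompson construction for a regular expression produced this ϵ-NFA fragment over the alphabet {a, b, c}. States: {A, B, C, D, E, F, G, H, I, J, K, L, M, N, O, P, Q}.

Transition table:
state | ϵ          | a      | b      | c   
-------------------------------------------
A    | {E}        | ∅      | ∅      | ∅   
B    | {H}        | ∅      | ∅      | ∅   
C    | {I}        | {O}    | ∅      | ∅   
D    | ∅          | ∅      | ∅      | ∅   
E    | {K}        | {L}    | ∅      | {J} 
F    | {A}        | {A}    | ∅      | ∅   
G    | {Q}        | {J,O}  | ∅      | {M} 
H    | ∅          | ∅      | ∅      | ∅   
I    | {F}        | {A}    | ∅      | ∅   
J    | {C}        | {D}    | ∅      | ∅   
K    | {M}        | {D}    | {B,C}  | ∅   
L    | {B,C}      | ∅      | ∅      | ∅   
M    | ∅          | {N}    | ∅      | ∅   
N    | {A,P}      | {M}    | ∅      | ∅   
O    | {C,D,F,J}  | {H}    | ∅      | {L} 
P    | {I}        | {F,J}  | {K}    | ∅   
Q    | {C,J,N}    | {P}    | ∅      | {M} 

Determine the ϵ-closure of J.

Start with {J}.
From J via ϵ: add C.
From C via ϵ: add I.
From I via ϵ: add F.
From F via ϵ: add A.
From A via ϵ: add E.
From E via ϵ: add K.
From K via ϵ: add M.
No new states can be added; the closed set is {A, C, E, F, I, J, K, M}.

{A, C, E, F, I, J, K, M}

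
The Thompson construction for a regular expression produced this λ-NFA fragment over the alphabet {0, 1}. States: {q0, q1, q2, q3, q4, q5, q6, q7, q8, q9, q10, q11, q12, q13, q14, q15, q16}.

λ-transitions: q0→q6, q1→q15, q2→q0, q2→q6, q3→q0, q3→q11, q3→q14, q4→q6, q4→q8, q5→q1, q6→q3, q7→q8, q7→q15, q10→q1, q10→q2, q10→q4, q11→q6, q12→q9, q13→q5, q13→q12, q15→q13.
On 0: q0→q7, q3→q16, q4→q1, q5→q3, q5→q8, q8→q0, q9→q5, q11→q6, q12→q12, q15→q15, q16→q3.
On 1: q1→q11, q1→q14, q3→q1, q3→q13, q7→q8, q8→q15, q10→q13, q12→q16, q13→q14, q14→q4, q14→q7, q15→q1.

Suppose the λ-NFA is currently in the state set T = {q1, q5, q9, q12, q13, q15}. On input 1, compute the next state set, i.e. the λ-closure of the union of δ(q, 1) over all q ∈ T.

q1 on 1 → {q11, q14}.
q12 on 1 → {q16}.
q13 on 1 → {q14}.
q15 on 1 → {q1}.
No 1-transition from q5, q9.
Union after reading 1: {q1, q11, q14, q16}.
Now take the λ-closure:
From q1 via λ: add q15.
From q11 via λ: add q6.
From q6 via λ: add q3.
From q15 via λ: add q13.
From q3 via λ: add q0.
From q13 via λ: add q5, q12.
From q12 via λ: add q9.
No new states can be added; the closed set is {q0, q1, q3, q5, q6, q9, q11, q12, q13, q14, q15, q16}.

{q0, q1, q3, q5, q6, q9, q11, q12, q13, q14, q15, q16}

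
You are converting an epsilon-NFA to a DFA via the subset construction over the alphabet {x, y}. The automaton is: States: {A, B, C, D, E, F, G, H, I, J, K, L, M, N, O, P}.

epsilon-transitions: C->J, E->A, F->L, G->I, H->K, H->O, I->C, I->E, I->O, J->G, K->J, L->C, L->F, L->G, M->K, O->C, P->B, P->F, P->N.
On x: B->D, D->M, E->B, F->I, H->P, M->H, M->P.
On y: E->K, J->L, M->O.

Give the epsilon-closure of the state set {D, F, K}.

Start with {D, F, K}.
From F via epsilon: add L.
From K via epsilon: add J.
From J via epsilon: add G.
From L via epsilon: add C.
From G via epsilon: add I.
From I via epsilon: add E, O.
From E via epsilon: add A.
No new states can be added; the closed set is {A, C, D, E, F, G, I, J, K, L, O}.

{A, C, D, E, F, G, I, J, K, L, O}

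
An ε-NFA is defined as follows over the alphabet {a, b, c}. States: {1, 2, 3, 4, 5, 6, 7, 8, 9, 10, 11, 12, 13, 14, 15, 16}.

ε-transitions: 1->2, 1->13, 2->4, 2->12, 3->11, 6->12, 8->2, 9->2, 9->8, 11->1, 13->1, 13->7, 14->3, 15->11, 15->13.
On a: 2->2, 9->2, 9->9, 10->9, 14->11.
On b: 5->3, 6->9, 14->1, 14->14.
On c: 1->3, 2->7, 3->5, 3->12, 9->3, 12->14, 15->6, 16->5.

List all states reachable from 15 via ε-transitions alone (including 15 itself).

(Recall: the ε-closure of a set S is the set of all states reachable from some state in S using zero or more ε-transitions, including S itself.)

Start with {15}.
From 15 via ε: add 11, 13.
From 11 via ε: add 1.
From 13 via ε: add 7.
From 1 via ε: add 2.
From 2 via ε: add 4, 12.
No new states can be added; the closed set is {1, 2, 4, 7, 11, 12, 13, 15}.

{1, 2, 4, 7, 11, 12, 13, 15}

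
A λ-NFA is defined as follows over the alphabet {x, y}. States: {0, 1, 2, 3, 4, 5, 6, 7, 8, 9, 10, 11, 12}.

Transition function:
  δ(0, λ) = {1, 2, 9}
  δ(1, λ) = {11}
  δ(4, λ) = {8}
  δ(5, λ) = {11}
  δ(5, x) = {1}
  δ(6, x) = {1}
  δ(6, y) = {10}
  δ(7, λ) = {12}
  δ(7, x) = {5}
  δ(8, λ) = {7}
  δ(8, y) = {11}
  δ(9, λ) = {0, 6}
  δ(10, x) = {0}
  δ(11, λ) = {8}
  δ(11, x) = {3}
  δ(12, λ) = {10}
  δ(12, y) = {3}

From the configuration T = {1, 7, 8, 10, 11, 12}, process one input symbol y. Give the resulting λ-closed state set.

{3, 7, 8, 10, 11, 12}

8 on y → {11}.
12 on y → {3}.
No y-transition from 1, 7, 10, 11.
Union after reading y: {3, 11}.
Now take the λ-closure:
From 11 via λ: add 8.
From 8 via λ: add 7.
From 7 via λ: add 12.
From 12 via λ: add 10.
No new states can be added; the closed set is {3, 7, 8, 10, 11, 12}.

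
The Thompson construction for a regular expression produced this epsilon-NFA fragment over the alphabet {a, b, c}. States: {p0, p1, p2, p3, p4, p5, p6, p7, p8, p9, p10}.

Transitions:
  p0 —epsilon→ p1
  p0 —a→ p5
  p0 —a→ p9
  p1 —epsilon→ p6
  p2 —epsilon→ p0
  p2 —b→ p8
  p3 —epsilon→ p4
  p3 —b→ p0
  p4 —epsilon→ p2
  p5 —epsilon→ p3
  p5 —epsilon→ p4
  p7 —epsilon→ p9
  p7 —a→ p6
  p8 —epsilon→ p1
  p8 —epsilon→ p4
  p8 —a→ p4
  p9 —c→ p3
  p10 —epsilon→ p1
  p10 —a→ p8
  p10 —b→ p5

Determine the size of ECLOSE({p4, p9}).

6

Start with {p4, p9}.
From p4 via epsilon: add p2.
From p2 via epsilon: add p0.
From p0 via epsilon: add p1.
From p1 via epsilon: add p6.
epsilon-closure = {p0, p1, p2, p4, p6, p9}, which has 6 states.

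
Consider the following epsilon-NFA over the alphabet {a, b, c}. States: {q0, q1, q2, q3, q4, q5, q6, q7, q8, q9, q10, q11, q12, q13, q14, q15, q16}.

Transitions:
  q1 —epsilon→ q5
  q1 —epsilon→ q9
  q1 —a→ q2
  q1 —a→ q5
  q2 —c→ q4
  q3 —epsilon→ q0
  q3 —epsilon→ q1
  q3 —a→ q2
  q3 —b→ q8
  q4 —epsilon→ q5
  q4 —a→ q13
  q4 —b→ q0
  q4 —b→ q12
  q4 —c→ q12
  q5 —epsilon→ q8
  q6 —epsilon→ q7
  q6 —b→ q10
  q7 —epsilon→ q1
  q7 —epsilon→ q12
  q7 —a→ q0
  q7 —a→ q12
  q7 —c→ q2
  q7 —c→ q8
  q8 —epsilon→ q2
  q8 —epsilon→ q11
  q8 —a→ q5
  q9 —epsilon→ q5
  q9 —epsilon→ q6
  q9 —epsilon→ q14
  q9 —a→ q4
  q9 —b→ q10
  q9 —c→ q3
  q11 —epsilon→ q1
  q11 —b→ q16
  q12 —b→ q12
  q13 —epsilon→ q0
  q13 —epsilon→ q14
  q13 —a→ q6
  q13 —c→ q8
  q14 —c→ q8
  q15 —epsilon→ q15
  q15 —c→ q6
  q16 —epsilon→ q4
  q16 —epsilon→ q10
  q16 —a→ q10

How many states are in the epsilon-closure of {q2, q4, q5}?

11

Start with {q2, q4, q5}.
From q5 via epsilon: add q8.
From q8 via epsilon: add q11.
From q11 via epsilon: add q1.
From q1 via epsilon: add q9.
From q9 via epsilon: add q6, q14.
From q6 via epsilon: add q7.
From q7 via epsilon: add q12.
epsilon-closure = {q1, q2, q4, q5, q6, q7, q8, q9, q11, q12, q14}, which has 11 states.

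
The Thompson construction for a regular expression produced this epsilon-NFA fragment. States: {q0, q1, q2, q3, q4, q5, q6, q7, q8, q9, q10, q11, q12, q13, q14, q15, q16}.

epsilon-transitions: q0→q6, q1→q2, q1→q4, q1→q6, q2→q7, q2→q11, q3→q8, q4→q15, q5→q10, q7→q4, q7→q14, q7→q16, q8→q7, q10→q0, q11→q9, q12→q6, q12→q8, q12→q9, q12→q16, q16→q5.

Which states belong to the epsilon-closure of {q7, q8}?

Start with {q7, q8}.
From q7 via epsilon: add q4, q14, q16.
From q4 via epsilon: add q15.
From q16 via epsilon: add q5.
From q5 via epsilon: add q10.
From q10 via epsilon: add q0.
From q0 via epsilon: add q6.
No new states can be added; the closed set is {q0, q4, q5, q6, q7, q8, q10, q14, q15, q16}.

{q0, q4, q5, q6, q7, q8, q10, q14, q15, q16}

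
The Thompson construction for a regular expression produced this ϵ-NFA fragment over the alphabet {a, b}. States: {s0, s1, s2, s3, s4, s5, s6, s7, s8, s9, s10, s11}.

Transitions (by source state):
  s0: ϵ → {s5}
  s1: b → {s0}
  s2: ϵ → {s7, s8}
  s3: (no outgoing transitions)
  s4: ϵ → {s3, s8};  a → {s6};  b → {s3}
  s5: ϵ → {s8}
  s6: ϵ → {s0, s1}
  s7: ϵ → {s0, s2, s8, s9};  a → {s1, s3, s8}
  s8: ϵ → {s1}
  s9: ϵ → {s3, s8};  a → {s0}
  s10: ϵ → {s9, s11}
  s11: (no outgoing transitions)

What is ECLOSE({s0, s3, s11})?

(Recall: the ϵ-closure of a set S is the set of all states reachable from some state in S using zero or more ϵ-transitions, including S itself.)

Start with {s0, s3, s11}.
From s0 via ϵ: add s5.
From s5 via ϵ: add s8.
From s8 via ϵ: add s1.
No new states can be added; the closed set is {s0, s1, s3, s5, s8, s11}.

{s0, s1, s3, s5, s8, s11}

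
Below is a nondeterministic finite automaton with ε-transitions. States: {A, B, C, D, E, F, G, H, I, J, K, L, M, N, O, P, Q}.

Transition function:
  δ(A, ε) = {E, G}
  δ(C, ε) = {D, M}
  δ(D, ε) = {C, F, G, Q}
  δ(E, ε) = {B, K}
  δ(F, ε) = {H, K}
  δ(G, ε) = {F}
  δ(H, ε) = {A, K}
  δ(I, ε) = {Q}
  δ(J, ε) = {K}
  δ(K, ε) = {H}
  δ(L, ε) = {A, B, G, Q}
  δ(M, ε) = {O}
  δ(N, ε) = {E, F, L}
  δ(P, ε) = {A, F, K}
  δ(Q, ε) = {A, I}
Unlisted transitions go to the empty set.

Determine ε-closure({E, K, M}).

Start with {E, K, M}.
From E via ε: add B.
From K via ε: add H.
From M via ε: add O.
From H via ε: add A.
From A via ε: add G.
From G via ε: add F.
No new states can be added; the closed set is {A, B, E, F, G, H, K, M, O}.

{A, B, E, F, G, H, K, M, O}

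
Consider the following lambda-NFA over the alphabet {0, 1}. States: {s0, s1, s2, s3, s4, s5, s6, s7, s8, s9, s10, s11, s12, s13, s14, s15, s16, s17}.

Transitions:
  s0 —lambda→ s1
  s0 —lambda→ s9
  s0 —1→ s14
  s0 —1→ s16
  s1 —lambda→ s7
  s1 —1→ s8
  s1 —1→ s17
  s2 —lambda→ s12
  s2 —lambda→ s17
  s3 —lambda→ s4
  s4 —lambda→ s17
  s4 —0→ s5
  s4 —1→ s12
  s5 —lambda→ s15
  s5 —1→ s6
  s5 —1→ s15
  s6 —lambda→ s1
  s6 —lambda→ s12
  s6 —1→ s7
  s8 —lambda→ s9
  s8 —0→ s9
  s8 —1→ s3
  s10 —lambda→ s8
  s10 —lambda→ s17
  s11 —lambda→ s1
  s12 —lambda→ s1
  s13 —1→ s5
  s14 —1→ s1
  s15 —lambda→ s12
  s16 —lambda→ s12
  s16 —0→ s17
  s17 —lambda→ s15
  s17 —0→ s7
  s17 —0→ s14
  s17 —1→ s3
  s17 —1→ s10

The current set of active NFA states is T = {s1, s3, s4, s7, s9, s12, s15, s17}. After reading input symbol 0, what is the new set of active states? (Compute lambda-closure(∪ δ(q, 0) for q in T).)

s4 on 0 → {s5}.
s17 on 0 → {s7, s14}.
No 0-transition from s1, s3, s7, s9, s12, s15.
Union after reading 0: {s5, s7, s14}.
Now take the lambda-closure:
From s5 via lambda: add s15.
From s15 via lambda: add s12.
From s12 via lambda: add s1.
No new states can be added; the closed set is {s1, s5, s7, s12, s14, s15}.

{s1, s5, s7, s12, s14, s15}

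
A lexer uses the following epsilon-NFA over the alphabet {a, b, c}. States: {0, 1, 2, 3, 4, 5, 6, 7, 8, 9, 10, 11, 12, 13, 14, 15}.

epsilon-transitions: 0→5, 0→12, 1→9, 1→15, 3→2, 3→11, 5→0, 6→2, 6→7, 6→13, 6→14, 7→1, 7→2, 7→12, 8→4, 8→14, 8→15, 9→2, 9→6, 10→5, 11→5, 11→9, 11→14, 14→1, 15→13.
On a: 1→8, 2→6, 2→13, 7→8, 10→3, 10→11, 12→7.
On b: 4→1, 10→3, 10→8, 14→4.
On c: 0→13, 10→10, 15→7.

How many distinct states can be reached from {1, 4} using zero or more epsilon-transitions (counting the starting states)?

10

Start with {1, 4}.
From 1 via epsilon: add 9, 15.
From 9 via epsilon: add 2, 6.
From 15 via epsilon: add 13.
From 6 via epsilon: add 7, 14.
From 7 via epsilon: add 12.
epsilon-closure = {1, 2, 4, 6, 7, 9, 12, 13, 14, 15}, which has 10 states.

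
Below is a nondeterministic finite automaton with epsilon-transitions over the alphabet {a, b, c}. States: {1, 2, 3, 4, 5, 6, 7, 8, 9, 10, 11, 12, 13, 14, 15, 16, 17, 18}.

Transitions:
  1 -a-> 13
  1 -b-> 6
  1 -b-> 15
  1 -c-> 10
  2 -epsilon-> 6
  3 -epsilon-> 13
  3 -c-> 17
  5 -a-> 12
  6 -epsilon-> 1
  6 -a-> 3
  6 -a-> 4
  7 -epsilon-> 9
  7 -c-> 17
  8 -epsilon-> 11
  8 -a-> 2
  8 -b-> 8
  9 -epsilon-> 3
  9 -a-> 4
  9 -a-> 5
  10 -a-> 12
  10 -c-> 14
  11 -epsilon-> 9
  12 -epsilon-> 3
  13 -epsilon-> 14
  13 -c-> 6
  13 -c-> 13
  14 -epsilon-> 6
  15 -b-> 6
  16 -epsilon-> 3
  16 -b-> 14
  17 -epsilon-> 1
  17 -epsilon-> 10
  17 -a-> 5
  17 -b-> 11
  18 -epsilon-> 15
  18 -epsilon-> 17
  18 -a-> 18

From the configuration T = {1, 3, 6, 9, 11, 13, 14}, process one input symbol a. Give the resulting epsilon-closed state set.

1 on a → {13}.
6 on a → {3, 4}.
9 on a → {4, 5}.
No a-transition from 3, 11, 13, 14.
Union after reading a: {3, 4, 5, 13}.
Now take the epsilon-closure:
From 13 via epsilon: add 14.
From 14 via epsilon: add 6.
From 6 via epsilon: add 1.
No new states can be added; the closed set is {1, 3, 4, 5, 6, 13, 14}.

{1, 3, 4, 5, 6, 13, 14}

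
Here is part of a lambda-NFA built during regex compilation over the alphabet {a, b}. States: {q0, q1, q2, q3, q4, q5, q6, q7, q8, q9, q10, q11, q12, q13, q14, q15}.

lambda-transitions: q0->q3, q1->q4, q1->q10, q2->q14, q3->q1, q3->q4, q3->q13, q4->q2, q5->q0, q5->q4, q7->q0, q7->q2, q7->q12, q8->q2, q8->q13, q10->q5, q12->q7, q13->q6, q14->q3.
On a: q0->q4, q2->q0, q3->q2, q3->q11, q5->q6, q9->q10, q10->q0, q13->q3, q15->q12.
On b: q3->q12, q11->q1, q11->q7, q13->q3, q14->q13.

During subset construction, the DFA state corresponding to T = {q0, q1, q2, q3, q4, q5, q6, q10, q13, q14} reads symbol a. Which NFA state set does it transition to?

q0 on a → {q4}.
q2 on a → {q0}.
q3 on a → {q2, q11}.
q5 on a → {q6}.
q10 on a → {q0}.
q13 on a → {q3}.
No a-transition from q1, q4, q6, q14.
Union after reading a: {q0, q2, q3, q4, q6, q11}.
Now take the lambda-closure:
From q2 via lambda: add q14.
From q3 via lambda: add q1, q13.
From q1 via lambda: add q10.
From q10 via lambda: add q5.
No new states can be added; the closed set is {q0, q1, q2, q3, q4, q5, q6, q10, q11, q13, q14}.

{q0, q1, q2, q3, q4, q5, q6, q10, q11, q13, q14}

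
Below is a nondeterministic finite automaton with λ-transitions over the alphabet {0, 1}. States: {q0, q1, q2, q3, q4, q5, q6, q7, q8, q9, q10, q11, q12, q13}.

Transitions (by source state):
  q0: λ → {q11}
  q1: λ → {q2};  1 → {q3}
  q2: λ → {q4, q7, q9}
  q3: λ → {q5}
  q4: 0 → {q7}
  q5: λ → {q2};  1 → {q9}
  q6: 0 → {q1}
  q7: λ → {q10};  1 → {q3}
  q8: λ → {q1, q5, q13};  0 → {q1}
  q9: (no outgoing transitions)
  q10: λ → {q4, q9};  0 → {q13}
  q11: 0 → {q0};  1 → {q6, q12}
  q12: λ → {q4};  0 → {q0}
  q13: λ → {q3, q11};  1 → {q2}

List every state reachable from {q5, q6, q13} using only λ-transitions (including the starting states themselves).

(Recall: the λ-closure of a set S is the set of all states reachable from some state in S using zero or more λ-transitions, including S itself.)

Start with {q5, q6, q13}.
From q5 via λ: add q2.
From q13 via λ: add q3, q11.
From q2 via λ: add q4, q7, q9.
From q7 via λ: add q10.
No new states can be added; the closed set is {q2, q3, q4, q5, q6, q7, q9, q10, q11, q13}.

{q2, q3, q4, q5, q6, q7, q9, q10, q11, q13}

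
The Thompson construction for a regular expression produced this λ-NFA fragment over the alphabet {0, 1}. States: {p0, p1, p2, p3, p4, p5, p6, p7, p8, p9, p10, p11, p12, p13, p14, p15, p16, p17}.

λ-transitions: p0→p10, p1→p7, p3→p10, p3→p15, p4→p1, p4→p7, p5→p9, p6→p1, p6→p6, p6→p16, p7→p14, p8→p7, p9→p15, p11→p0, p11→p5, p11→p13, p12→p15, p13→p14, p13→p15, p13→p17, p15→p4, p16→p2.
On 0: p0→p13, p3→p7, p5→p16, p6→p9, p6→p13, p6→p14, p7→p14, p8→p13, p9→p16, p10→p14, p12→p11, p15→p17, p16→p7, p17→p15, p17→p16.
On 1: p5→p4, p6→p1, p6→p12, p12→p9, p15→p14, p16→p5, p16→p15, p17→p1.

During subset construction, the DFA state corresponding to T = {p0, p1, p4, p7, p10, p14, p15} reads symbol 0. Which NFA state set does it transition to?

p0 on 0 → {p13}.
p7 on 0 → {p14}.
p10 on 0 → {p14}.
p15 on 0 → {p17}.
No 0-transition from p1, p4, p14.
Union after reading 0: {p13, p14, p17}.
Now take the λ-closure:
From p13 via λ: add p15.
From p15 via λ: add p4.
From p4 via λ: add p1, p7.
No new states can be added; the closed set is {p1, p4, p7, p13, p14, p15, p17}.

{p1, p4, p7, p13, p14, p15, p17}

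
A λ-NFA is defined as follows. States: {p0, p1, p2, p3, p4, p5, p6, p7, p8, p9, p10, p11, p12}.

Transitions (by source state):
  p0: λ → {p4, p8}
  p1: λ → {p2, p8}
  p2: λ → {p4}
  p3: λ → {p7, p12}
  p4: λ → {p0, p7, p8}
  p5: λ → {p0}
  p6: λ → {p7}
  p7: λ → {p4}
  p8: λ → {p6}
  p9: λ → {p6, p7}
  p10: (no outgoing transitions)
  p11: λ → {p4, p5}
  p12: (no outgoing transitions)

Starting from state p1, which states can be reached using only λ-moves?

Start with {p1}.
From p1 via λ: add p2, p8.
From p2 via λ: add p4.
From p8 via λ: add p6.
From p4 via λ: add p0, p7.
No new states can be added; the closed set is {p0, p1, p2, p4, p6, p7, p8}.

{p0, p1, p2, p4, p6, p7, p8}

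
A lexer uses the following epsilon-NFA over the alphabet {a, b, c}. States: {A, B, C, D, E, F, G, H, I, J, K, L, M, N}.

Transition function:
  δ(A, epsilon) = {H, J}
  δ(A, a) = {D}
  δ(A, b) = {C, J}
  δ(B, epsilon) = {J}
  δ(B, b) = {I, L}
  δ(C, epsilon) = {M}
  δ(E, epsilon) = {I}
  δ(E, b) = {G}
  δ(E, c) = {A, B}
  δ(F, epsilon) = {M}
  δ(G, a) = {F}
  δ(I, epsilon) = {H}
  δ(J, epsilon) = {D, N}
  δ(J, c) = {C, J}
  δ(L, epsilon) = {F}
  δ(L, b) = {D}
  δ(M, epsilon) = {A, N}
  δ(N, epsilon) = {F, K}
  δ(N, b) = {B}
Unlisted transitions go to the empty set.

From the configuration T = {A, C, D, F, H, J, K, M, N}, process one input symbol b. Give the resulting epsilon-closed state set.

{A, B, C, D, F, H, J, K, M, N}

A on b → {C, J}.
N on b → {B}.
No b-transition from C, D, F, H, J, K, M.
Union after reading b: {B, C, J}.
Now take the epsilon-closure:
From C via epsilon: add M.
From J via epsilon: add D, N.
From M via epsilon: add A.
From N via epsilon: add F, K.
From A via epsilon: add H.
No new states can be added; the closed set is {A, B, C, D, F, H, J, K, M, N}.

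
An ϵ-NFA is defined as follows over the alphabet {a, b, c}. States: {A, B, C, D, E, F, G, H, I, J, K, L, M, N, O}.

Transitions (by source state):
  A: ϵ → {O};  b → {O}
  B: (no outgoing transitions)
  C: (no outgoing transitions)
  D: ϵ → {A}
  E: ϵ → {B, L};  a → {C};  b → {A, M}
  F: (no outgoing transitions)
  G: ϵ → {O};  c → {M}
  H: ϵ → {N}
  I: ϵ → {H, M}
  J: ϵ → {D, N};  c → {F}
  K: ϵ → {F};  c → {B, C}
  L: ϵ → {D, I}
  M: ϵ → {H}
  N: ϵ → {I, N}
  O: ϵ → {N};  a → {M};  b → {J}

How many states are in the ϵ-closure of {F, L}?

Start with {F, L}.
From L via ϵ: add D, I.
From D via ϵ: add A.
From I via ϵ: add H, M.
From A via ϵ: add O.
From H via ϵ: add N.
ϵ-closure = {A, D, F, H, I, L, M, N, O}, which has 9 states.

9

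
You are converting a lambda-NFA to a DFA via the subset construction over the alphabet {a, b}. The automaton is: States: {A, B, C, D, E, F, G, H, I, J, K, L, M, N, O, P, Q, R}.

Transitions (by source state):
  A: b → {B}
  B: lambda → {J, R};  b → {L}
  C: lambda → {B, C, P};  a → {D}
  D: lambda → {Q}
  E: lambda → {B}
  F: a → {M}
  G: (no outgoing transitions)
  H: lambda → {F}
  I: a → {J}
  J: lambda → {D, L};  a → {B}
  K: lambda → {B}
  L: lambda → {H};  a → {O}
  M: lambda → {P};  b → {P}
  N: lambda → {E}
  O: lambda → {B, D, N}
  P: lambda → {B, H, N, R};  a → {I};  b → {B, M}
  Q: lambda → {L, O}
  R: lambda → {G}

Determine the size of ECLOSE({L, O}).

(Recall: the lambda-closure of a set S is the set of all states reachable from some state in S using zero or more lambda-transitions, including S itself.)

Start with {L, O}.
From L via lambda: add H.
From O via lambda: add B, D, N.
From B via lambda: add J, R.
From D via lambda: add Q.
From H via lambda: add F.
From N via lambda: add E.
From R via lambda: add G.
lambda-closure = {B, D, E, F, G, H, J, L, N, O, Q, R}, which has 12 states.

12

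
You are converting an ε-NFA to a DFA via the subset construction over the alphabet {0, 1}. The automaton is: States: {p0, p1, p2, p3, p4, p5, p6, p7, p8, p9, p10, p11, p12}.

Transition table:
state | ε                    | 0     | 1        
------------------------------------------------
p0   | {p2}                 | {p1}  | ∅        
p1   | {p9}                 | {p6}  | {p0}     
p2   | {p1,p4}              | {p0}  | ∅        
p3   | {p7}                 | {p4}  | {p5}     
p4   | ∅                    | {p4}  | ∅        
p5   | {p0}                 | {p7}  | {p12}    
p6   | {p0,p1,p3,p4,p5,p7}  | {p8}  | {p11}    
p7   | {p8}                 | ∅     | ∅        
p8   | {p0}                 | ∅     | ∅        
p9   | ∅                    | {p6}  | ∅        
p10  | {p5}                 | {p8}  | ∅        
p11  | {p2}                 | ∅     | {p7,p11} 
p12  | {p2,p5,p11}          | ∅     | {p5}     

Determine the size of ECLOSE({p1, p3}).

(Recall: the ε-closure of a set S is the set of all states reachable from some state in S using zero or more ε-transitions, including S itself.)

Start with {p1, p3}.
From p1 via ε: add p9.
From p3 via ε: add p7.
From p7 via ε: add p8.
From p8 via ε: add p0.
From p0 via ε: add p2.
From p2 via ε: add p4.
ε-closure = {p0, p1, p2, p3, p4, p7, p8, p9}, which has 8 states.

8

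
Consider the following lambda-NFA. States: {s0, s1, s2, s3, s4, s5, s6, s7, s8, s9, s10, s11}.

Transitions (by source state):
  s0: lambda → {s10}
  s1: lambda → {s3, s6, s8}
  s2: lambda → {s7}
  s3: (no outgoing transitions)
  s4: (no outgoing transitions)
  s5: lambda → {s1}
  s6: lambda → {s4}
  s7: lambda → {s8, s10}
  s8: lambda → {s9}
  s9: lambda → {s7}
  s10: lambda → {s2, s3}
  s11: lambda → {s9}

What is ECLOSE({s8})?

Start with {s8}.
From s8 via lambda: add s9.
From s9 via lambda: add s7.
From s7 via lambda: add s10.
From s10 via lambda: add s2, s3.
No new states can be added; the closed set is {s2, s3, s7, s8, s9, s10}.

{s2, s3, s7, s8, s9, s10}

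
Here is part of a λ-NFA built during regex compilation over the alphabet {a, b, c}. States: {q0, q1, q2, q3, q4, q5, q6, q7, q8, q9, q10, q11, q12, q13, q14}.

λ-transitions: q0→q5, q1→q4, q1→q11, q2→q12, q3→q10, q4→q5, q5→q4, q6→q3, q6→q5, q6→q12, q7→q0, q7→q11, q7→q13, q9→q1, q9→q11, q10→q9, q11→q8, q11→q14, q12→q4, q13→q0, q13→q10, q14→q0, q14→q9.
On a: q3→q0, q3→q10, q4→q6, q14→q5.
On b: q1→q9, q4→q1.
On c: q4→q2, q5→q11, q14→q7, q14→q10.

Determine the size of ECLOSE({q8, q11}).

8

Start with {q8, q11}.
From q11 via λ: add q14.
From q14 via λ: add q0, q9.
From q0 via λ: add q5.
From q9 via λ: add q1.
From q1 via λ: add q4.
λ-closure = {q0, q1, q4, q5, q8, q9, q11, q14}, which has 8 states.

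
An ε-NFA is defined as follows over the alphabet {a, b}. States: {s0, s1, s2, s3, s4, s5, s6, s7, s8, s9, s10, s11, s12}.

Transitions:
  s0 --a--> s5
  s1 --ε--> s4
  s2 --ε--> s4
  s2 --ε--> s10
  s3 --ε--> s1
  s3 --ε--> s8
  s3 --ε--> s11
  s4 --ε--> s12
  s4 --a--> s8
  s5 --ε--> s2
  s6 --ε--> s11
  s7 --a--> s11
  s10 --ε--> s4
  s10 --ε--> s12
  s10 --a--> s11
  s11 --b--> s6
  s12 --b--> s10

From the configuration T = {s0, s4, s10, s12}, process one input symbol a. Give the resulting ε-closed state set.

{s2, s4, s5, s8, s10, s11, s12}

s0 on a → {s5}.
s4 on a → {s8}.
s10 on a → {s11}.
No a-transition from s12.
Union after reading a: {s5, s8, s11}.
Now take the ε-closure:
From s5 via ε: add s2.
From s2 via ε: add s4, s10.
From s4 via ε: add s12.
No new states can be added; the closed set is {s2, s4, s5, s8, s10, s11, s12}.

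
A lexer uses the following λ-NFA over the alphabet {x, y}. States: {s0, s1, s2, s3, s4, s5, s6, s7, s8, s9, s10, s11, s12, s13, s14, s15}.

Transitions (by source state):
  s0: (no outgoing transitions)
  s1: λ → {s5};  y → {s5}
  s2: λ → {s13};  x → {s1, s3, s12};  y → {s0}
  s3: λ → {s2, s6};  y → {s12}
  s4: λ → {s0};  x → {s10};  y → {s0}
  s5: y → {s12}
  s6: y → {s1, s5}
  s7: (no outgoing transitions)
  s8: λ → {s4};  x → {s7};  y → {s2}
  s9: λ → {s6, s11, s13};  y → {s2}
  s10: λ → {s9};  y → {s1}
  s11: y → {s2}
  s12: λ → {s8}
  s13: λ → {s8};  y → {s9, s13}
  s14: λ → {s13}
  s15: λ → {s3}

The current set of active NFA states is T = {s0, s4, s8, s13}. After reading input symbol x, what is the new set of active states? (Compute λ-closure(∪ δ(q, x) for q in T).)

s4 on x → {s10}.
s8 on x → {s7}.
No x-transition from s0, s13.
Union after reading x: {s7, s10}.
Now take the λ-closure:
From s10 via λ: add s9.
From s9 via λ: add s6, s11, s13.
From s13 via λ: add s8.
From s8 via λ: add s4.
From s4 via λ: add s0.
No new states can be added; the closed set is {s0, s4, s6, s7, s8, s9, s10, s11, s13}.

{s0, s4, s6, s7, s8, s9, s10, s11, s13}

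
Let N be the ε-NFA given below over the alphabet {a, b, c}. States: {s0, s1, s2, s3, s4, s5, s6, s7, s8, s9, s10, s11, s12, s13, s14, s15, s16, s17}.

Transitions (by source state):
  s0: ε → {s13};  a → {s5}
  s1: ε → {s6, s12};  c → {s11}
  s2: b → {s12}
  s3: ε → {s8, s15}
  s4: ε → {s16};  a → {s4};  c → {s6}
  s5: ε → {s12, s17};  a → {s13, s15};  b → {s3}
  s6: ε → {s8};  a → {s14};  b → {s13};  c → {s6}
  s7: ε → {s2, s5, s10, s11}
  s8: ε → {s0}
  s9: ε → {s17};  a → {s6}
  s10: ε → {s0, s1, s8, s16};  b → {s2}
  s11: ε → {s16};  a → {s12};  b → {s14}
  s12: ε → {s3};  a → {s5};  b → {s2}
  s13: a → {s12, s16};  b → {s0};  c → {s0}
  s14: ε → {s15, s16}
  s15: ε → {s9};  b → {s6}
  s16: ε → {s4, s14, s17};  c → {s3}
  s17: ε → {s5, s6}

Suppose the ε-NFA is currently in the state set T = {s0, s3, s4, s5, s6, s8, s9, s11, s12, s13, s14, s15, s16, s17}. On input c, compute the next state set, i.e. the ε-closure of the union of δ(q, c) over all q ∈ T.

{s0, s3, s5, s6, s8, s9, s12, s13, s15, s17}

s4 on c → {s6}.
s6 on c → {s6}.
s13 on c → {s0}.
s16 on c → {s3}.
No c-transition from s0, s3, s5, s8, s9, s11, s12, s14, s15, s17.
Union after reading c: {s0, s3, s6}.
Now take the ε-closure:
From s0 via ε: add s13.
From s3 via ε: add s8, s15.
From s15 via ε: add s9.
From s9 via ε: add s17.
From s17 via ε: add s5.
From s5 via ε: add s12.
No new states can be added; the closed set is {s0, s3, s5, s6, s8, s9, s12, s13, s15, s17}.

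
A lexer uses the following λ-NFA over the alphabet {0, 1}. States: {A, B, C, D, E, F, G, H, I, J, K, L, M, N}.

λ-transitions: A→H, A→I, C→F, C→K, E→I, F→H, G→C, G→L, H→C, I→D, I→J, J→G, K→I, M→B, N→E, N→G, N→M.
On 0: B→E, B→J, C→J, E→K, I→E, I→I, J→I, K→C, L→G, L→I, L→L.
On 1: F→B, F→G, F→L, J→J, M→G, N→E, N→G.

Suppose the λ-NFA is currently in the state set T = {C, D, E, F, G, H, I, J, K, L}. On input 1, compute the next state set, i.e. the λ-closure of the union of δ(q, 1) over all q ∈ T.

{B, C, D, F, G, H, I, J, K, L}

F on 1 → {B, G, L}.
J on 1 → {J}.
No 1-transition from C, D, E, G, H, I, K, L.
Union after reading 1: {B, G, J, L}.
Now take the λ-closure:
From G via λ: add C.
From C via λ: add F, K.
From F via λ: add H.
From K via λ: add I.
From I via λ: add D.
No new states can be added; the closed set is {B, C, D, F, G, H, I, J, K, L}.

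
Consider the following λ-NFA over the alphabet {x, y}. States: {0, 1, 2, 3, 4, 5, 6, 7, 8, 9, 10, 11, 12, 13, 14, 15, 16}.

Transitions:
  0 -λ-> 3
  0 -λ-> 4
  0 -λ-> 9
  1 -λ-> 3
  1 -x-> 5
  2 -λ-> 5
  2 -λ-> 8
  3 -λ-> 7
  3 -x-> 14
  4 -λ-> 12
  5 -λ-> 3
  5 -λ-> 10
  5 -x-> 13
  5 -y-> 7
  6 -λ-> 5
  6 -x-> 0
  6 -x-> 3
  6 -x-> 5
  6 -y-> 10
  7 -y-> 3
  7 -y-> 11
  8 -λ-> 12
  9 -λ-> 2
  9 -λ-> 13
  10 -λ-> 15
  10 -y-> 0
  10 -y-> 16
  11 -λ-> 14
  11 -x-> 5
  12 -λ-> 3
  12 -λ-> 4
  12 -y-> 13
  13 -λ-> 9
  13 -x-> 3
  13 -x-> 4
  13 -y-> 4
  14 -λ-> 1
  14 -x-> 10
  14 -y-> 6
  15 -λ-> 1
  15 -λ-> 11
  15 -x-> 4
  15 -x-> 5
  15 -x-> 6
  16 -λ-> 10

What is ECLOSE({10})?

Start with {10}.
From 10 via λ: add 15.
From 15 via λ: add 1, 11.
From 1 via λ: add 3.
From 11 via λ: add 14.
From 3 via λ: add 7.
No new states can be added; the closed set is {1, 3, 7, 10, 11, 14, 15}.

{1, 3, 7, 10, 11, 14, 15}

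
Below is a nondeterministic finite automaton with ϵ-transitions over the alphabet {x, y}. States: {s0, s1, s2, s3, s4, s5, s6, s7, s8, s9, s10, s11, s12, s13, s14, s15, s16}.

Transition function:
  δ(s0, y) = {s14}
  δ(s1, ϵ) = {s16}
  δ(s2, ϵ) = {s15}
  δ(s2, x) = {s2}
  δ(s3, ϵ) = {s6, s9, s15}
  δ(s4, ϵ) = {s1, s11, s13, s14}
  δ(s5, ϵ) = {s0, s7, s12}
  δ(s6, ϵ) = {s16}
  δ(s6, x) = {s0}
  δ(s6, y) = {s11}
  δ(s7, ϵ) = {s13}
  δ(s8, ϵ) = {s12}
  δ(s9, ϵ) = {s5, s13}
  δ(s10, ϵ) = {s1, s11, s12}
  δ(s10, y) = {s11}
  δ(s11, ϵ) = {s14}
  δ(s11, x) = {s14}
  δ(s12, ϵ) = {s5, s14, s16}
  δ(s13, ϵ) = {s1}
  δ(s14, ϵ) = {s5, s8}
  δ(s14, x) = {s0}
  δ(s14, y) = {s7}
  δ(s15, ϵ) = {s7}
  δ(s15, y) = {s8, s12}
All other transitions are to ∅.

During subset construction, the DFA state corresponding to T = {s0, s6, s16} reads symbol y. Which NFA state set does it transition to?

s0 on y → {s14}.
s6 on y → {s11}.
No y-transition from s16.
Union after reading y: {s11, s14}.
Now take the ϵ-closure:
From s14 via ϵ: add s5, s8.
From s5 via ϵ: add s0, s7, s12.
From s7 via ϵ: add s13.
From s12 via ϵ: add s16.
From s13 via ϵ: add s1.
No new states can be added; the closed set is {s0, s1, s5, s7, s8, s11, s12, s13, s14, s16}.

{s0, s1, s5, s7, s8, s11, s12, s13, s14, s16}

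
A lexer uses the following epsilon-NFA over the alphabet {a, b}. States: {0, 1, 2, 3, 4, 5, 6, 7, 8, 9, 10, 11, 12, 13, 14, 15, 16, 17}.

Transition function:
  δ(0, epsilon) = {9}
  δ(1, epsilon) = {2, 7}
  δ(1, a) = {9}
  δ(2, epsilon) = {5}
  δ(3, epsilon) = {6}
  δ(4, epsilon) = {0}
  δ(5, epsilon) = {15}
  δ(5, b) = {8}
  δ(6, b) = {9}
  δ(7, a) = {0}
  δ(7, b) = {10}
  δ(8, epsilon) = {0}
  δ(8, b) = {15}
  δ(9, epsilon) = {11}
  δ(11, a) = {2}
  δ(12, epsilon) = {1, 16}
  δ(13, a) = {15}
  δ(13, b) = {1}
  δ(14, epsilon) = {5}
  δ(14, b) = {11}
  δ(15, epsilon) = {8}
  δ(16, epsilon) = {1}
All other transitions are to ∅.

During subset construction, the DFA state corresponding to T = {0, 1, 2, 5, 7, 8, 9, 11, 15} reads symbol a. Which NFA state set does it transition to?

1 on a → {9}.
7 on a → {0}.
11 on a → {2}.
No a-transition from 0, 2, 5, 8, 9, 15.
Union after reading a: {0, 2, 9}.
Now take the epsilon-closure:
From 2 via epsilon: add 5.
From 9 via epsilon: add 11.
From 5 via epsilon: add 15.
From 15 via epsilon: add 8.
No new states can be added; the closed set is {0, 2, 5, 8, 9, 11, 15}.

{0, 2, 5, 8, 9, 11, 15}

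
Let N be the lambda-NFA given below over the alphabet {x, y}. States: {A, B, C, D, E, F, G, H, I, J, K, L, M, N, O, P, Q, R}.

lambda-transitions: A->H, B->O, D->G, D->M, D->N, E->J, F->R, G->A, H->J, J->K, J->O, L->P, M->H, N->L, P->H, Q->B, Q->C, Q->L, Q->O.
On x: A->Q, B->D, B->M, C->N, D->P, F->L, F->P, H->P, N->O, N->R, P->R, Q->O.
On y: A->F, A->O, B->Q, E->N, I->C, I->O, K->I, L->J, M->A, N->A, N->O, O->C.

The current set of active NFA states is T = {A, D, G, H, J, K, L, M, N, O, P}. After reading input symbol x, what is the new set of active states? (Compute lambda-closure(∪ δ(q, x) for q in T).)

{B, C, H, J, K, L, O, P, Q, R}

A on x → {Q}.
D on x → {P}.
H on x → {P}.
N on x → {O, R}.
P on x → {R}.
No x-transition from G, J, K, L, M, O.
Union after reading x: {O, P, Q, R}.
Now take the lambda-closure:
From P via lambda: add H.
From Q via lambda: add B, C, L.
From H via lambda: add J.
From J via lambda: add K.
No new states can be added; the closed set is {B, C, H, J, K, L, O, P, Q, R}.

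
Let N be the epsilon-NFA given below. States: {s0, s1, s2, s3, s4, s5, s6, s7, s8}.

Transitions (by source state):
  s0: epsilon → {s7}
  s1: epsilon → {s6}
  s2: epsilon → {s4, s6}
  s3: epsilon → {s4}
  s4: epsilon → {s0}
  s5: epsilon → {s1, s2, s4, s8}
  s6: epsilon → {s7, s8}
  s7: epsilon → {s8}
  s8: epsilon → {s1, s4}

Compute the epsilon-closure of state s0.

{s0, s1, s4, s6, s7, s8}

Start with {s0}.
From s0 via epsilon: add s7.
From s7 via epsilon: add s8.
From s8 via epsilon: add s1, s4.
From s1 via epsilon: add s6.
No new states can be added; the closed set is {s0, s1, s4, s6, s7, s8}.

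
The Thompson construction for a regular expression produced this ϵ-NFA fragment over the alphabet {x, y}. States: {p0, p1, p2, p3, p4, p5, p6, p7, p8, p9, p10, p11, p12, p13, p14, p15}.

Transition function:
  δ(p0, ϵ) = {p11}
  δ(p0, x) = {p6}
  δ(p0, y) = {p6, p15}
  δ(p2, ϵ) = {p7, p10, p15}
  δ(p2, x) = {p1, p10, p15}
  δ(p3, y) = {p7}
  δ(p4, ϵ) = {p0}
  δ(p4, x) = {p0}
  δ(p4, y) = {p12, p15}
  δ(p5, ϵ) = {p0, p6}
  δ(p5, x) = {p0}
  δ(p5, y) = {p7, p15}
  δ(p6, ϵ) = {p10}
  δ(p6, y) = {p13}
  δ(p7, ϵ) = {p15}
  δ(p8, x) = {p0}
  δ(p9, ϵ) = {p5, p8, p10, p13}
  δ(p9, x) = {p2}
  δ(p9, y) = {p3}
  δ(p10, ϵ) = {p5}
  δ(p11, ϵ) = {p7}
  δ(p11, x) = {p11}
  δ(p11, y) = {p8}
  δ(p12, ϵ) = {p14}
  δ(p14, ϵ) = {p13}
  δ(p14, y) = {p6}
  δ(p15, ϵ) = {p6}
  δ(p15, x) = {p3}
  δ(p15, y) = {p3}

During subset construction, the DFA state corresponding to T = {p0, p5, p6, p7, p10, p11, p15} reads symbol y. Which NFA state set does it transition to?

{p0, p3, p5, p6, p7, p8, p10, p11, p13, p15}

p0 on y → {p6, p15}.
p5 on y → {p7, p15}.
p6 on y → {p13}.
p11 on y → {p8}.
p15 on y → {p3}.
No y-transition from p7, p10.
Union after reading y: {p3, p6, p7, p8, p13, p15}.
Now take the ϵ-closure:
From p6 via ϵ: add p10.
From p10 via ϵ: add p5.
From p5 via ϵ: add p0.
From p0 via ϵ: add p11.
No new states can be added; the closed set is {p0, p3, p5, p6, p7, p8, p10, p11, p13, p15}.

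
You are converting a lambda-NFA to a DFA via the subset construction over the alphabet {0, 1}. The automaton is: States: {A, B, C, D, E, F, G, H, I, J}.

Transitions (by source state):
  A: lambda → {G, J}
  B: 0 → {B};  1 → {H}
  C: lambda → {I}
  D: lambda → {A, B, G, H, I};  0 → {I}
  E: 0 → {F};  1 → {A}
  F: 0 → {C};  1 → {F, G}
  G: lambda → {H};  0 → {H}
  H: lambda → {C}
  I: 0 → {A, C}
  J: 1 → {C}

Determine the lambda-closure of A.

{A, C, G, H, I, J}

Start with {A}.
From A via lambda: add G, J.
From G via lambda: add H.
From H via lambda: add C.
From C via lambda: add I.
No new states can be added; the closed set is {A, C, G, H, I, J}.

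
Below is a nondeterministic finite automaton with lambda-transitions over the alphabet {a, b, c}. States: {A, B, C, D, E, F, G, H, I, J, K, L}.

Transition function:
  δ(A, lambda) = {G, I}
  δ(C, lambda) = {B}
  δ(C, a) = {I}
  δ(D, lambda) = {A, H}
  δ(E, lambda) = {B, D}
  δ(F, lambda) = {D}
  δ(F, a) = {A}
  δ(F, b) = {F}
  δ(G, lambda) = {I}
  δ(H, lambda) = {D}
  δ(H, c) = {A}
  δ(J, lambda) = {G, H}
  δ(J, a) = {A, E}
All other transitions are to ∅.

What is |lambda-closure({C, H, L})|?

8

Start with {C, H, L}.
From C via lambda: add B.
From H via lambda: add D.
From D via lambda: add A.
From A via lambda: add G, I.
lambda-closure = {A, B, C, D, G, H, I, L}, which has 8 states.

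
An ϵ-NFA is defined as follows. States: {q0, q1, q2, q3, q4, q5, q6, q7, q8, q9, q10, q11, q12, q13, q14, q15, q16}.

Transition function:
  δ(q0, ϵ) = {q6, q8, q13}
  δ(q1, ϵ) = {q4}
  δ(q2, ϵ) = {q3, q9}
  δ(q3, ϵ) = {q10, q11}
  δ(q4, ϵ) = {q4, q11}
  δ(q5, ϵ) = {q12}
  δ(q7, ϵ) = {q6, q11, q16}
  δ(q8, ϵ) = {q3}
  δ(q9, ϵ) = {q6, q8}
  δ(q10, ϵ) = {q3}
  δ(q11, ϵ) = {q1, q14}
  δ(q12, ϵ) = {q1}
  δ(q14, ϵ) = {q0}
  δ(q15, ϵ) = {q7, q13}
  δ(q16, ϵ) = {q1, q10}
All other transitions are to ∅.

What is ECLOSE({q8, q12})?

Start with {q8, q12}.
From q8 via ϵ: add q3.
From q12 via ϵ: add q1.
From q1 via ϵ: add q4.
From q3 via ϵ: add q10, q11.
From q11 via ϵ: add q14.
From q14 via ϵ: add q0.
From q0 via ϵ: add q6, q13.
No new states can be added; the closed set is {q0, q1, q3, q4, q6, q8, q10, q11, q12, q13, q14}.

{q0, q1, q3, q4, q6, q8, q10, q11, q12, q13, q14}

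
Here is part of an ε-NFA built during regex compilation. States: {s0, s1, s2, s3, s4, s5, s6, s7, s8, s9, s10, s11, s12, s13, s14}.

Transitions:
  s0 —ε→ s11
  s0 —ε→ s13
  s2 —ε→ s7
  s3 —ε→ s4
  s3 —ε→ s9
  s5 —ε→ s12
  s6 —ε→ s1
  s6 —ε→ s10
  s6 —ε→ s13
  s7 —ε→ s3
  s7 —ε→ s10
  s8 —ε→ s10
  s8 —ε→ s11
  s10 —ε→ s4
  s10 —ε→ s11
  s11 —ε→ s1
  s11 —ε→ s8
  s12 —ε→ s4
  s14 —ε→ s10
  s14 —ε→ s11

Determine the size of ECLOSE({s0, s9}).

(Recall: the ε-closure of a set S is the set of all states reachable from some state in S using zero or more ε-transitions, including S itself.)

8

Start with {s0, s9}.
From s0 via ε: add s11, s13.
From s11 via ε: add s1, s8.
From s8 via ε: add s10.
From s10 via ε: add s4.
ε-closure = {s0, s1, s4, s8, s9, s10, s11, s13}, which has 8 states.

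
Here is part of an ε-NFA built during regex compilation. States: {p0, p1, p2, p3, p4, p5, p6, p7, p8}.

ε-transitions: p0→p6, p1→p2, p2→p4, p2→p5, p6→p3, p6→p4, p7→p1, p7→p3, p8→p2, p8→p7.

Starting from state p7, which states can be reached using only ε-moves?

{p1, p2, p3, p4, p5, p7}

Start with {p7}.
From p7 via ε: add p1, p3.
From p1 via ε: add p2.
From p2 via ε: add p4, p5.
No new states can be added; the closed set is {p1, p2, p3, p4, p5, p7}.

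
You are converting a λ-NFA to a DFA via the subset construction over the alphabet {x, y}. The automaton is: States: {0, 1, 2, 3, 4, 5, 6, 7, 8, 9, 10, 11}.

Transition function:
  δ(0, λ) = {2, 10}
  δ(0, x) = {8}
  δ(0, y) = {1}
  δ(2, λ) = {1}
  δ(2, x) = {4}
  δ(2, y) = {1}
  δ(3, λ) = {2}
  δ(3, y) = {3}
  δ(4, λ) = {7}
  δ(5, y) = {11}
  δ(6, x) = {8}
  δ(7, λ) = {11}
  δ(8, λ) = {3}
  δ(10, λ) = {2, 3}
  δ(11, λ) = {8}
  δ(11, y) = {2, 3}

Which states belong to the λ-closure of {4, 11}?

{1, 2, 3, 4, 7, 8, 11}

Start with {4, 11}.
From 4 via λ: add 7.
From 11 via λ: add 8.
From 8 via λ: add 3.
From 3 via λ: add 2.
From 2 via λ: add 1.
No new states can be added; the closed set is {1, 2, 3, 4, 7, 8, 11}.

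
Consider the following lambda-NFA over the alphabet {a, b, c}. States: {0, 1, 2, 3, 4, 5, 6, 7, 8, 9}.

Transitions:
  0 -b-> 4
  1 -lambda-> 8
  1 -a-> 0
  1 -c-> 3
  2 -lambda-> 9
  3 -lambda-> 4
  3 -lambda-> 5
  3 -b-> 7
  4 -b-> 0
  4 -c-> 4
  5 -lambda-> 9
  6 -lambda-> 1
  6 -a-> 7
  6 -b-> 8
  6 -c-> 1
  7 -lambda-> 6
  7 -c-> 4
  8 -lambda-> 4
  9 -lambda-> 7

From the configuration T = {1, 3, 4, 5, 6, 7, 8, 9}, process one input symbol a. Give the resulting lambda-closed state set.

1 on a → {0}.
6 on a → {7}.
No a-transition from 3, 4, 5, 7, 8, 9.
Union after reading a: {0, 7}.
Now take the lambda-closure:
From 7 via lambda: add 6.
From 6 via lambda: add 1.
From 1 via lambda: add 8.
From 8 via lambda: add 4.
No new states can be added; the closed set is {0, 1, 4, 6, 7, 8}.

{0, 1, 4, 6, 7, 8}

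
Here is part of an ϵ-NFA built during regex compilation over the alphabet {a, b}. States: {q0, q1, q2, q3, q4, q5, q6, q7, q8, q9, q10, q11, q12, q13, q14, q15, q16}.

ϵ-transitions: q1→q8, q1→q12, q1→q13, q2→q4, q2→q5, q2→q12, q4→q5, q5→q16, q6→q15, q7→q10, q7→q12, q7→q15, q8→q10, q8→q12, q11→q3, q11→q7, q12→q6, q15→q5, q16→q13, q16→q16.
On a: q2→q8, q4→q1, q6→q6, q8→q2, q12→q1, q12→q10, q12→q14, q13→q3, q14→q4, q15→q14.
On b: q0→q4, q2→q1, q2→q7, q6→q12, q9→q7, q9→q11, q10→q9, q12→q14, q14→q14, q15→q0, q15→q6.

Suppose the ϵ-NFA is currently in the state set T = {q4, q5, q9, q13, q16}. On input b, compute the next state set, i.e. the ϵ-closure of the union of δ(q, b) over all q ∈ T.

{q3, q5, q6, q7, q10, q11, q12, q13, q15, q16}

q9 on b → {q7, q11}.
No b-transition from q4, q5, q13, q16.
Union after reading b: {q7, q11}.
Now take the ϵ-closure:
From q7 via ϵ: add q10, q12, q15.
From q11 via ϵ: add q3.
From q12 via ϵ: add q6.
From q15 via ϵ: add q5.
From q5 via ϵ: add q16.
From q16 via ϵ: add q13.
No new states can be added; the closed set is {q3, q5, q6, q7, q10, q11, q12, q13, q15, q16}.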